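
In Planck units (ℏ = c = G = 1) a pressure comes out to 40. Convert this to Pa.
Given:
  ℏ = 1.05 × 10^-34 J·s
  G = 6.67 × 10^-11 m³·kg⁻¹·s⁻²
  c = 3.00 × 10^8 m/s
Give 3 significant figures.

1.87 × 10^115 Pa

One Planck pressure: p_P = c⁷/(ℏG²) = 4.68 × 10^113 Pa.
40 × 4.68 × 10^113 Pa = 1.87 × 10^115 Pa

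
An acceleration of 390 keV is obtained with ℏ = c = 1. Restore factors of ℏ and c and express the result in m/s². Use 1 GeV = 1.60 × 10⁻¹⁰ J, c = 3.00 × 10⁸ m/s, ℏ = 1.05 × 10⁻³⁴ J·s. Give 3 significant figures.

1.78 × 10²⁹ m/s²

Acceleration is [L]/[T]² = c·[E]/ℏ.
1 GeV → c/ℏ × (1 GeV in J) = 4.57 × 10³² m/s².
Convert the energy scale: 390 keV = 3.90 × 10⁻⁴ GeV.
Result: 3.90 × 10⁻⁴ × 4.57 × 10³² = 1.78 × 10²⁹ m/s².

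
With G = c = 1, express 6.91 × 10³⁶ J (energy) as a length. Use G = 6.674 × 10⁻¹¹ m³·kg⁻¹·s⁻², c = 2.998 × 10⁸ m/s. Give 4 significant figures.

5.709 × 10⁻⁸ m

Energy → length via G/c⁴.
6.91 × 10³⁶ J × (G/c⁴) = 5.709 × 10⁻⁸ m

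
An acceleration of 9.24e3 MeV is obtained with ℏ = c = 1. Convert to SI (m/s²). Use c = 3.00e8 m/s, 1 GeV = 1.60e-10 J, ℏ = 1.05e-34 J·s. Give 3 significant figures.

4.22e33 m/s²

Acceleration is [L]/[T]² = c·[E]/ℏ.
1 GeV → c/ℏ × (1 GeV in J) = 4.57e32 m/s².
Convert the energy scale: 9.24e3 MeV = 9.24 GeV.
Result: 9.24 × 4.57e32 = 4.22e33 m/s².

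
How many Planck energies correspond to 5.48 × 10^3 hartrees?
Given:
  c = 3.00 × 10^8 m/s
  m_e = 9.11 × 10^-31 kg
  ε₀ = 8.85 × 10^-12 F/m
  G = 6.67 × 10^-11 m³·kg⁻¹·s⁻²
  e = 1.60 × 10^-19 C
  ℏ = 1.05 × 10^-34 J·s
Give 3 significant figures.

hartree: E_h = m_e e⁴/(4πε₀ℏ)² = 4.38 × 10^-18 J
Planck energy: E_P = √(ℏc⁵/G) = 1.96 × 10^9 J
5.48 × 10^3 × 4.38 × 10^-18 / 1.96 × 10^9 = 1.23 × 10^-23

1.23 × 10^-23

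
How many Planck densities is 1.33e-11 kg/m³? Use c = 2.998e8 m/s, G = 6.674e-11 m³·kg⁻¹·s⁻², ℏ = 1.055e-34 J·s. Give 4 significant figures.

2.581e-108

Planck density: ρ_P = c⁵/(ℏG²) = 5.154e96 kg/m³.
1.33e-11 / 5.154e96 = 2.581e-108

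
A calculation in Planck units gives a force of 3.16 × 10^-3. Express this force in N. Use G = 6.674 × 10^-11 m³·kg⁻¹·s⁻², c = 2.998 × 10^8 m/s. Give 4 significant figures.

One Planck force: F_P = c⁴/G = 1.210 × 10^44 N.
3.16 × 10^-3 × 1.210 × 10^44 N = 3.825 × 10^41 N

3.825 × 10^41 N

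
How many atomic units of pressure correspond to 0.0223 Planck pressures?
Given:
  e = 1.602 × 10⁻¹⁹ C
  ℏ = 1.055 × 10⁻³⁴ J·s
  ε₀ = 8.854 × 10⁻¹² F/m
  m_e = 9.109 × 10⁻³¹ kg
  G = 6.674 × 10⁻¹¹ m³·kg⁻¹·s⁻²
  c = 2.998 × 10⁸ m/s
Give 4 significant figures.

Planck pressure: p_P = c⁷/(ℏG²) = 4.632 × 10¹¹³ Pa
atomic unit of pressure: P_au = E_h/a₀³ = m_e⁴e¹⁰/((4πε₀)⁵ℏ⁸) = 2.929 × 10¹³ Pa
0.0223 × 4.632 × 10¹¹³ / 2.929 × 10¹³ = 3.527 × 10⁹⁸

3.527 × 10⁹⁸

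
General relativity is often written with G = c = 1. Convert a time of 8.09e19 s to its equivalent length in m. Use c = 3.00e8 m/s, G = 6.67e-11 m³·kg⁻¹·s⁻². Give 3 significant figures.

2.43e28 m

Time → length via c.
8.09e19 s × (c) = 2.43e28 m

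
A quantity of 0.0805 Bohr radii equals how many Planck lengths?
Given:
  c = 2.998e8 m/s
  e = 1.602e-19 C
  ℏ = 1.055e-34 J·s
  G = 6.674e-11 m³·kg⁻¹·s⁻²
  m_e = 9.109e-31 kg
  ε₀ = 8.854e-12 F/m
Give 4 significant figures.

Bohr radius: a₀ = 4πε₀ℏ²/(m_e e²) = 5.297e-11 m
Planck length: ℓ_P = √(ℏG/c³) = 1.616e-35 m
0.0805 × 5.297e-11 / 1.616e-35 = 2.638e23

2.638e23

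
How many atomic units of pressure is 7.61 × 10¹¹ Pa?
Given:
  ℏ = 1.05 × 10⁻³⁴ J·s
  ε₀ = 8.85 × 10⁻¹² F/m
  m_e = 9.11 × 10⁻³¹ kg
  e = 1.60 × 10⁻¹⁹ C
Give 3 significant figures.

0.0253

atomic unit of pressure: P_au = E_h/a₀³ = m_e⁴e¹⁰/((4πε₀)⁵ℏ⁸) = 3.01 × 10¹³ Pa.
7.61 × 10¹¹ / 3.01 × 10¹³ = 0.0253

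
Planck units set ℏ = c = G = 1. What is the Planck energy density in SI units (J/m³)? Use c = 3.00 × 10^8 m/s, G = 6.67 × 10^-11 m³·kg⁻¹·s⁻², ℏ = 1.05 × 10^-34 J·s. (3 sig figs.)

From ℏ = c = G = 1 the energy density scale is u_P = c⁷/(ℏG²).
  = 2.19 × 10^59 / 4.67 × 10^-55
  = 4.68 × 10^113 J/m³

4.68 × 10^113 J/m³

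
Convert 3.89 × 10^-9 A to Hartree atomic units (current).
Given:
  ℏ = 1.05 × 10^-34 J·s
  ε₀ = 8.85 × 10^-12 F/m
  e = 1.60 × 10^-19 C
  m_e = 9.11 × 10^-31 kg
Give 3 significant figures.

5.83 × 10^-7

atomic unit of electric current: I_au = e E_h/ℏ = m_e e⁵/((4πε₀)²ℏ³) = 6.67 × 10^-3 A.
3.89 × 10^-9 / 6.67 × 10^-3 = 5.83 × 10^-7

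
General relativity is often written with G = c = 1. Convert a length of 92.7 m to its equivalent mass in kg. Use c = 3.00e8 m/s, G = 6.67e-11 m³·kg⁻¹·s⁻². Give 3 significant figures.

Length → mass via c²/G.
92.7 m × (c²/G) = 1.25e29 kg

1.25e29 kg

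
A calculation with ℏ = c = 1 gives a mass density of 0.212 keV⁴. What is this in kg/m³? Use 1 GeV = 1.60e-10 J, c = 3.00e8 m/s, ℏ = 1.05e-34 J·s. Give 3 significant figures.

Mass density is [E]/(c²[L]³) = [E]⁴/(ℏ³c⁵).
1 GeV⁴ → 1/(ℏ³c⁵) × (1 GeV in J)⁴ = 2.33e20 kg/m³.
Convert the energy scale: 0.212 keV⁴ = 2.12e-25 GeV⁴.
Result: 2.12e-25 × 2.33e20 = 4.94e-5 kg/m³.

4.94e-5 kg/m³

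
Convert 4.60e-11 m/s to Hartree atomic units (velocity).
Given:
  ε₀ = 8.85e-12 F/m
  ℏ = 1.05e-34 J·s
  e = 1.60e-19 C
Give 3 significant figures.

2.10e-17

atomic unit of velocity: v_au = e²/(4πε₀ℏ) = 2.19e6 m/s.
4.60e-11 / 2.19e6 = 2.10e-17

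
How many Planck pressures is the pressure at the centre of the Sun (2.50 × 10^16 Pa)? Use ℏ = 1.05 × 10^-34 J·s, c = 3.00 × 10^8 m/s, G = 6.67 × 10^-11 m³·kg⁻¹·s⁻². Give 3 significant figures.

5.34 × 10^-98

Planck pressure: p_P = c⁷/(ℏG²) = 4.68 × 10^113 Pa.
2.50 × 10^16 / 4.68 × 10^113 = 5.34 × 10^-98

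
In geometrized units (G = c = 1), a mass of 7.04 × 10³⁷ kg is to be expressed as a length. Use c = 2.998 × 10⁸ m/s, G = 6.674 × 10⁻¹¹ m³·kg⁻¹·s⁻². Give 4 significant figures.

In G = c = 1 units mass has dimensions of length; the conversion factor is G/c².
7.04 × 10³⁷ kg × (G/c²) = 5.228 × 10¹⁰ m

5.228 × 10¹⁰ m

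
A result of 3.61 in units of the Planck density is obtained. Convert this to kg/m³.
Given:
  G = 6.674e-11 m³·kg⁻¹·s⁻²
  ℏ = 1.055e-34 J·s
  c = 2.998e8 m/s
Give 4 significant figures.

1.861e97 kg/m³

One Planck density: ρ_P = c⁵/(ℏG²) = 5.154e96 kg/m³.
3.61 × 5.154e96 kg/m³ = 1.861e97 kg/m³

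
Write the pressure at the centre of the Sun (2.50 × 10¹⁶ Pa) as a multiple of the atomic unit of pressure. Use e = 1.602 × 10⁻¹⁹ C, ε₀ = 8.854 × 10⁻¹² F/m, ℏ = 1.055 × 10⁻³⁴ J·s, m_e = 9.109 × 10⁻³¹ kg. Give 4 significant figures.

853.5

atomic unit of pressure: P_au = E_h/a₀³ = m_e⁴e¹⁰/((4πε₀)⁵ℏ⁸) = 2.929 × 10¹³ Pa.
2.50 × 10¹⁶ / 2.929 × 10¹³ = 853.5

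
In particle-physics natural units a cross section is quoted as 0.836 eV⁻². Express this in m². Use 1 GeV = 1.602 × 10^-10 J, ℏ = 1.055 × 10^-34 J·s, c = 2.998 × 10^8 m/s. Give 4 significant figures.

Area is [L]² = [E]⁻²·(ℏc)²; restore (ℏc)².
1 GeV⁻² → (ℏc)² × (1 GeV in J)⁻² = 3.898 × 10^-32 m².
Convert the energy scale: 0.836 eV⁻² = 8.36 × 10^17 GeV⁻².
Result: 8.36 × 10^17 × 3.898 × 10^-32 = 3.259 × 10^-14 m².

3.259 × 10^-14 m²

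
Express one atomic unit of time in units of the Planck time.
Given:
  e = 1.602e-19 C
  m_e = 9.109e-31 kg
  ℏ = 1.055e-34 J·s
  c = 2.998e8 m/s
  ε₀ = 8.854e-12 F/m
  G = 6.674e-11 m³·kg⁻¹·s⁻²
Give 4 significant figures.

4.494e26

atomic unit of time: τ_au = (4πε₀)²ℏ³/(m_e e⁴) = 2.423e-17 s
Planck time: t_P = √(ℏG/c⁵) = 5.392e-44 s
ratio = 2.423e-17 / 5.392e-44 = 4.494e26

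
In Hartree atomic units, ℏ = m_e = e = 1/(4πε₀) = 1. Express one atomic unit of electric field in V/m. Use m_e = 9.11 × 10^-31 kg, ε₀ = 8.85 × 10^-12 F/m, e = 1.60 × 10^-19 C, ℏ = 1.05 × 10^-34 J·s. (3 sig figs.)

From ℏ = m_e = e = 1/(4πε₀) = 1 the electric field scale is E_au = E_h/(e a₀) = m_e²e⁵/((4πε₀)³ℏ⁴).
E_h = 4.38 × 10^-18 J
a₀ = 5.26 × 10^-11 m
E_h/(e·a₀) = 5.20 × 10^11 V/m

5.20 × 10^11 V/m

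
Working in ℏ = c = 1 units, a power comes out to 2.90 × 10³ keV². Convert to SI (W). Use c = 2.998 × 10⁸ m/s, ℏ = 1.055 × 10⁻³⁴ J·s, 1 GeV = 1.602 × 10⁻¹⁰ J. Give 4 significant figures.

Power is [E]/[T] = [E]²/ℏ.
1 GeV² → 1/ℏ × (1 GeV in J)² = 2.433 × 10¹⁴ W.
Convert the energy scale: 2.90 × 10³ keV² = 2.90 × 10⁻⁹ GeV².
Result: 2.90 × 10⁻⁹ × 2.433 × 10¹⁴ = 7.055 × 10⁵ W.

7.055 × 10⁵ W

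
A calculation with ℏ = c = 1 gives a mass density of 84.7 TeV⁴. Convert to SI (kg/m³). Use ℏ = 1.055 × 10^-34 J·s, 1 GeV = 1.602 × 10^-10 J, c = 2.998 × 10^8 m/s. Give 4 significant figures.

Mass density is [E]/(c²[L]³) = [E]⁴/(ℏ³c⁵).
1 GeV⁴ → 1/(ℏ³c⁵) × (1 GeV in J)⁴ = 2.316 × 10^20 kg/m³.
Convert the energy scale: 84.7 TeV⁴ = 8.47 × 10^13 GeV⁴.
Result: 8.47 × 10^13 × 2.316 × 10^20 = 1.962 × 10^34 kg/m³.

1.962 × 10^34 kg/m³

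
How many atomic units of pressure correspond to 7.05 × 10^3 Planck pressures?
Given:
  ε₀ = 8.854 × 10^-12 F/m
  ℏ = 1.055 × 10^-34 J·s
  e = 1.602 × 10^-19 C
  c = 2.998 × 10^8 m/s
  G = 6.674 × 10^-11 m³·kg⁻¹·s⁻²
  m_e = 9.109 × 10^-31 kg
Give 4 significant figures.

Planck pressure: p_P = c⁷/(ℏG²) = 4.632 × 10^113 Pa
atomic unit of pressure: P_au = E_h/a₀³ = m_e⁴e¹⁰/((4πε₀)⁵ℏ⁸) = 2.929 × 10^13 Pa
7.05 × 10^3 × 4.632 × 10^113 / 2.929 × 10^13 = 1.115 × 10^104

1.115 × 10^104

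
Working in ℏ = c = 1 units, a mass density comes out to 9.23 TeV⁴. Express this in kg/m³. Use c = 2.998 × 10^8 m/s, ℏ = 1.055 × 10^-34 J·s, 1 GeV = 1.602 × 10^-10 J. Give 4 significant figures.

Mass density is [E]/(c²[L]³) = [E]⁴/(ℏ³c⁵).
1 GeV⁴ → 1/(ℏ³c⁵) × (1 GeV in J)⁴ = 2.316 × 10^20 kg/m³.
Convert the energy scale: 9.23 TeV⁴ = 9.23 × 10^12 GeV⁴.
Result: 9.23 × 10^12 × 2.316 × 10^20 = 2.138 × 10^33 kg/m³.

2.138 × 10^33 kg/m³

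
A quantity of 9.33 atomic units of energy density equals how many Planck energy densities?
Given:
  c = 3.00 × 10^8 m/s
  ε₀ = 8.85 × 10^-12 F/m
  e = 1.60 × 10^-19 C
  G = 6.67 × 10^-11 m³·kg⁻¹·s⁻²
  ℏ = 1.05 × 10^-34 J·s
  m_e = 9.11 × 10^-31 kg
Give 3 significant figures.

6.00 × 10^-100

atomic unit of energy density: u_au = E_h/a₀³ = m_e⁴e¹⁰/((4πε₀)⁵ℏ⁸) = 3.01 × 10^13 J/m³
Planck energy density: u_P = c⁷/(ℏG²) = 4.68 × 10^113 J/m³
9.33 × 3.01 × 10^13 / 4.68 × 10^113 = 6.00 × 10^-100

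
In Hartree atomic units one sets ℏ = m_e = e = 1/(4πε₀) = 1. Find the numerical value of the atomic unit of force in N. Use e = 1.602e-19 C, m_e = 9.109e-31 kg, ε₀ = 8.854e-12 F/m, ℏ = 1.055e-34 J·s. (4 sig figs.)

8.220e-8 N

F_au = E_h/a₀ = m_e²e⁶/((4πε₀)³ℏ⁴)
E_h = 4.354e-18 J
a₀ = 5.297e-11 m
E_h/a₀ = 8.220e-8 N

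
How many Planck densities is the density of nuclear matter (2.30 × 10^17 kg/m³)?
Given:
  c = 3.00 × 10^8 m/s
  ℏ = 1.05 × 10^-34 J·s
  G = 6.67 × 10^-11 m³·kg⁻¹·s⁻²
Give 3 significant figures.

4.42 × 10^-80

Planck density: ρ_P = c⁵/(ℏG²) = 5.20 × 10^96 kg/m³.
2.30 × 10^17 / 5.20 × 10^96 = 4.42 × 10^-80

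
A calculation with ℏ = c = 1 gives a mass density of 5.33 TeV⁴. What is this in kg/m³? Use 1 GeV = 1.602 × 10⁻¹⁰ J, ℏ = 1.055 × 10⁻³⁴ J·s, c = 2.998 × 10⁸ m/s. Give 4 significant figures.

Mass density is [E]/(c²[L]³) = [E]⁴/(ℏ³c⁵).
1 GeV⁴ → 1/(ℏ³c⁵) × (1 GeV in J)⁴ = 2.316 × 10²⁰ kg/m³.
Convert the energy scale: 5.33 TeV⁴ = 5.33 × 10¹² GeV⁴.
Result: 5.33 × 10¹² × 2.316 × 10²⁰ = 1.234 × 10³³ kg/m³.

1.234 × 10³³ kg/m³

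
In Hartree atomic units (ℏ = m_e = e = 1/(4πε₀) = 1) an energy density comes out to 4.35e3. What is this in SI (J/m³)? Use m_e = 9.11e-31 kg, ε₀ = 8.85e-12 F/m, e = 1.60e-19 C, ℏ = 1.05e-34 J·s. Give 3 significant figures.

One atomic unit of energy density: u_au = E_h/a₀³ = m_e⁴e¹⁰/((4πε₀)⁵ℏ⁸) = 3.01e13 J/m³.
4.35e3 × 3.01e13 J/m³ = 1.31e17 J/m³

1.31e17 J/m³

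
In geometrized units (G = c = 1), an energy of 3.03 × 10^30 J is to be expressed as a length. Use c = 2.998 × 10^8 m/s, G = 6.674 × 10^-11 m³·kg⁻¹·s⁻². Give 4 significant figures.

Energy → length via G/c⁴.
3.03 × 10^30 J × (G/c⁴) = 2.503 × 10^-14 m

2.503 × 10^-14 m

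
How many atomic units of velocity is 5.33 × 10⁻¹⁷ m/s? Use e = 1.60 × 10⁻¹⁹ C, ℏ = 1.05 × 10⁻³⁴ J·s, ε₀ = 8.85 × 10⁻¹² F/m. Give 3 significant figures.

2.43 × 10⁻²³

atomic unit of velocity: v_au = e²/(4πε₀ℏ) = 2.19 × 10⁶ m/s.
5.33 × 10⁻¹⁷ / 2.19 × 10⁶ = 2.43 × 10⁻²³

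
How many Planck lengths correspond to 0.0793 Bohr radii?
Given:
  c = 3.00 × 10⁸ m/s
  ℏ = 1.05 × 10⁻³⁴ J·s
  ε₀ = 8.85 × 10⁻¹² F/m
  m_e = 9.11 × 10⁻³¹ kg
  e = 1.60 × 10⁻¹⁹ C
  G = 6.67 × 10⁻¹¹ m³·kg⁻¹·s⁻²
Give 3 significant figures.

Bohr radius: a₀ = 4πε₀ℏ²/(m_e e²) = 5.26 × 10⁻¹¹ m
Planck length: ℓ_P = √(ℏG/c³) = 1.61 × 10⁻³⁵ m
0.0793 × 5.26 × 10⁻¹¹ / 1.61 × 10⁻³⁵ = 2.59 × 10²³

2.59 × 10²³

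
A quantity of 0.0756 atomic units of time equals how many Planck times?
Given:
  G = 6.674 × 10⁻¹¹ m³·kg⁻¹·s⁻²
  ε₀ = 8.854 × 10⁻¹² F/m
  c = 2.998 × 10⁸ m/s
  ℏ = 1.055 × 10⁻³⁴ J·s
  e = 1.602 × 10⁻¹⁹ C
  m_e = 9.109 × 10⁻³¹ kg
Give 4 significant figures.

3.397 × 10²⁵

atomic unit of time: τ_au = (4πε₀)²ℏ³/(m_e e⁴) = 2.423 × 10⁻¹⁷ s
Planck time: t_P = √(ℏG/c⁵) = 5.392 × 10⁻⁴⁴ s
0.0756 × 2.423 × 10⁻¹⁷ / 5.392 × 10⁻⁴⁴ = 3.397 × 10²⁵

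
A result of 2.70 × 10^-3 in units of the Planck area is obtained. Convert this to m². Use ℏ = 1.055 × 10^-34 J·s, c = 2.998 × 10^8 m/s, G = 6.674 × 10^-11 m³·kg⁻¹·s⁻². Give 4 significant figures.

7.055 × 10^-73 m²

One Planck area: A_P = ℏG/c³ = 2.613 × 10^-70 m².
2.70 × 10^-3 × 2.613 × 10^-70 m² = 7.055 × 10^-73 m²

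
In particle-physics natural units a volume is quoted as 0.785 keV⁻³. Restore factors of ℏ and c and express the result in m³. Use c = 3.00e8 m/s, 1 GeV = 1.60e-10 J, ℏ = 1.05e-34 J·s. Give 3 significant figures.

5.99e-30 m³

Volume is [L]³ = [E]⁻³·(ℏc)³.
1 GeV⁻³ → (ℏc)³ × (1 GeV in J)⁻³ = 7.63e-48 m³.
Convert the energy scale: 0.785 keV⁻³ = 7.85e17 GeV⁻³.
Result: 7.85e17 × 7.63e-48 = 5.99e-30 m³.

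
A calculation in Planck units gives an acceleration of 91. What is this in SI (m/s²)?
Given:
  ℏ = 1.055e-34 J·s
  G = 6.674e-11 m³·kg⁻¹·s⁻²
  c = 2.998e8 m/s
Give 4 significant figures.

5.060e53 m/s²

One Planck acceleration: a_P = √(c⁷/(ℏG)) = 5.560e51 m/s².
91 × 5.560e51 m/s² = 5.060e53 m/s²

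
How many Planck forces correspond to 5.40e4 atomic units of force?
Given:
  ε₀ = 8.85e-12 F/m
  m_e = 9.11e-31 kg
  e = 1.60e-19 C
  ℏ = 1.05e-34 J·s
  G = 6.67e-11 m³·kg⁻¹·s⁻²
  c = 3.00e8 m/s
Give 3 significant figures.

atomic unit of force: F_au = E_h/a₀ = m_e²e⁶/((4πε₀)³ℏ⁴) = 8.33e-8 N
Planck force: F_P = c⁴/G = 1.21e44 N
5.40e4 × 8.33e-8 / 1.21e44 = 3.70e-47

3.70e-47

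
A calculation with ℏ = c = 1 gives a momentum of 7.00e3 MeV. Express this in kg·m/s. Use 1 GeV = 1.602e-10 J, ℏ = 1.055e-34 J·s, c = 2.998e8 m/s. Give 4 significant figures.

3.740e-18 kg·m/s

Momentum is [E]/c; divide by c.
1 GeV → 1/c × (1 GeV in J) = 5.344e-19 kg·m/s.
Convert the energy scale: 7.00e3 MeV = 7 GeV.
Result: 7 × 5.344e-19 = 3.740e-18 kg·m/s.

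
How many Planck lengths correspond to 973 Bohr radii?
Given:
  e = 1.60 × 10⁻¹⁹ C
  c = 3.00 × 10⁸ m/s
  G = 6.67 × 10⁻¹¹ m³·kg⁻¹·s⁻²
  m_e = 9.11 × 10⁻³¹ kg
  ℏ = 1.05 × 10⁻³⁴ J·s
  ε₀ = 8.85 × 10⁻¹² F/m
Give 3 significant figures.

Bohr radius: a₀ = 4πε₀ℏ²/(m_e e²) = 5.26 × 10⁻¹¹ m
Planck length: ℓ_P = √(ℏG/c³) = 1.61 × 10⁻³⁵ m
973 × 5.26 × 10⁻¹¹ / 1.61 × 10⁻³⁵ = 3.18 × 10²⁷

3.18 × 10²⁷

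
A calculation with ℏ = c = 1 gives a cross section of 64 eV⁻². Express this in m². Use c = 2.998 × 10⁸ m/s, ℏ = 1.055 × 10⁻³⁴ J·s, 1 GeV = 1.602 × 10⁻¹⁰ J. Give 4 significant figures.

2.495 × 10⁻¹² m²

Area is [L]² = [E]⁻²·(ℏc)²; restore (ℏc)².
1 GeV⁻² → (ℏc)² × (1 GeV in J)⁻² = 3.898 × 10⁻³² m².
Convert the energy scale: 64 eV⁻² = 6.40 × 10¹⁹ GeV⁻².
Result: 6.40 × 10¹⁹ × 3.898 × 10⁻³² = 2.495 × 10⁻¹² m².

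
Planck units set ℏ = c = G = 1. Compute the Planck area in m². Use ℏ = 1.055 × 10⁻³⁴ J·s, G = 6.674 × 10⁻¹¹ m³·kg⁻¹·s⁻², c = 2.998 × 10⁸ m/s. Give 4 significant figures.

2.613 × 10⁻⁷⁰ m²

Dimensional analysis gives A_P = ℏG/c³.
  = 7.041 × 10⁻⁴⁵ / 2.695 × 10²⁵
  = 2.613 × 10⁻⁷⁰ m²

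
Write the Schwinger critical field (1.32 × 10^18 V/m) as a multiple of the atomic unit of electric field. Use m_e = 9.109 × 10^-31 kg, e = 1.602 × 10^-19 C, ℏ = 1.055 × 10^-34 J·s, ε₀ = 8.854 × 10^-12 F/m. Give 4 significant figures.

2.573 × 10^6

atomic unit of electric field: E_au = E_h/(e a₀) = m_e²e⁵/((4πε₀)³ℏ⁴) = 5.131 × 10^11 V/m.
1.32 × 10^18 / 5.131 × 10^11 = 2.573 × 10^6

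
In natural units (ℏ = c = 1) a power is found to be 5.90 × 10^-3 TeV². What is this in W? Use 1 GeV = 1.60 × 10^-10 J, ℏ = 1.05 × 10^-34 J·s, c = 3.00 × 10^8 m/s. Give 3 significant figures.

1.44 × 10^18 W

Power is [E]/[T] = [E]²/ℏ.
1 GeV² → 1/ℏ × (1 GeV in J)² = 2.44 × 10^14 W.
Convert the energy scale: 5.90 × 10^-3 TeV² = 5.90 × 10^3 GeV².
Result: 5.90 × 10^3 × 2.44 × 10^14 = 1.44 × 10^18 W.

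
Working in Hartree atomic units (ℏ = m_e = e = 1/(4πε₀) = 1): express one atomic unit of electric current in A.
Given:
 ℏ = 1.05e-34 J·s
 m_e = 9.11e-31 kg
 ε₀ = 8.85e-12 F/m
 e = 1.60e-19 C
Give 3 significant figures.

6.67e-3 A

The unique combination of the constants set to 1 with dimensions of current is I_au = e E_h/ℏ = m_e e⁵/((4πε₀)²ℏ³).
E_h = 4.38e-18 J
e·E_h/ℏ = 6.67e-3 A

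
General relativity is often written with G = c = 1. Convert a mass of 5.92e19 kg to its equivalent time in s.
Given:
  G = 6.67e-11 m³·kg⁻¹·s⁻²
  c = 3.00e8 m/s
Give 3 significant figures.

1.46e-16 s

Mass → time via G/c³.
5.92e19 kg × (G/c³) = 1.46e-16 s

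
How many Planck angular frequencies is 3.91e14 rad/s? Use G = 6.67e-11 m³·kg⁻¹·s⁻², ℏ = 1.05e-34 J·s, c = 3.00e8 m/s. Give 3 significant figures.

Planck angular frequency: ω_P = √(c⁵/(ℏG)) = 1.86e43 rad/s.
3.91e14 / 1.86e43 = 2.10e-29

2.10e-29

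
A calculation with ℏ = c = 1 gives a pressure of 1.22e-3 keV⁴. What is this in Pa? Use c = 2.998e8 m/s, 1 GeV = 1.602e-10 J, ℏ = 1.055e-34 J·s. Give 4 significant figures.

Pressure is [E]/[L]³ = [E]⁴/(ℏc)³.
1 GeV⁴ → 1/(ℏc)³ × (1 GeV in J)⁴ = 2.082e37 Pa.
Convert the energy scale: 1.22e-3 keV⁴ = 1.22e-27 GeV⁴.
Result: 1.22e-27 × 2.082e37 = 2.540e10 Pa.

2.540e10 Pa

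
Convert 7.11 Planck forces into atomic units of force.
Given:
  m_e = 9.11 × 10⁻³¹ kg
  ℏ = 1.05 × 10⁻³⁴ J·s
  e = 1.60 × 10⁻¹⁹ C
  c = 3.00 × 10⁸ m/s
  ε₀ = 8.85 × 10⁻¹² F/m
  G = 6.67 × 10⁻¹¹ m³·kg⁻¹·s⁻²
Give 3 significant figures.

Planck force: F_P = c⁴/G = 1.21 × 10⁴⁴ N
atomic unit of force: F_au = E_h/a₀ = m_e²e⁶/((4πε₀)³ℏ⁴) = 8.33 × 10⁻⁸ N
7.11 × 1.21 × 10⁴⁴ / 8.33 × 10⁻⁸ = 1.04 × 10⁵²

1.04 × 10⁵²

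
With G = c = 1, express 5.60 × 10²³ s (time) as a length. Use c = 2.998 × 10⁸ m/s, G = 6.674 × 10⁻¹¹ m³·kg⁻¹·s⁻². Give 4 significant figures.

1.679 × 10³² m

Time → length via c.
5.60 × 10²³ s × (c) = 1.679 × 10³² m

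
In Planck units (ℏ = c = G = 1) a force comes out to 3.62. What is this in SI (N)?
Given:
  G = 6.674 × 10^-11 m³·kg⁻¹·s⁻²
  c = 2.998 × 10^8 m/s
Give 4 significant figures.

4.382 × 10^44 N

One Planck force: F_P = c⁴/G = 1.210 × 10^44 N.
3.62 × 1.210 × 10^44 N = 4.382 × 10^44 N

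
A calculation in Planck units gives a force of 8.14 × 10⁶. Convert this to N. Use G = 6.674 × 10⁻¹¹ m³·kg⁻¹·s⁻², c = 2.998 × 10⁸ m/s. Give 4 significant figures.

9.853 × 10⁵⁰ N

One Planck force: F_P = c⁴/G = 1.210 × 10⁴⁴ N.
8.14 × 10⁶ × 1.210 × 10⁴⁴ N = 9.853 × 10⁵⁰ N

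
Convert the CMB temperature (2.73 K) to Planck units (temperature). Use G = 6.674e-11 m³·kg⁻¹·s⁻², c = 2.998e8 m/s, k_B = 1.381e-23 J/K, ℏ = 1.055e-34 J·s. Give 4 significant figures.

1.927e-32

Planck temperature: T_P = √(ℏc⁵/G) / k_B = 1.417e32 K.
2.73 / 1.417e32 = 1.927e-32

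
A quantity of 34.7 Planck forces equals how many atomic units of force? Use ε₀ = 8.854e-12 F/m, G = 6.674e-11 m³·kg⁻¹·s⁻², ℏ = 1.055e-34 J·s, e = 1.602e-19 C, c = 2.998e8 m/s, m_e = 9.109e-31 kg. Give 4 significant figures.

5.110e52

Planck force: F_P = c⁴/G = 1.210e44 N
atomic unit of force: F_au = E_h/a₀ = m_e²e⁶/((4πε₀)³ℏ⁴) = 8.220e-8 N
34.7 × 1.210e44 / 8.220e-8 = 5.110e52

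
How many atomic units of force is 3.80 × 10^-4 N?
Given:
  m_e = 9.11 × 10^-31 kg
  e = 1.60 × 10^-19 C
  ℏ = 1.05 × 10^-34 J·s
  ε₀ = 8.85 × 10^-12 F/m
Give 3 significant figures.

4.56 × 10^3

atomic unit of force: F_au = E_h/a₀ = m_e²e⁶/((4πε₀)³ℏ⁴) = 8.33 × 10^-8 N.
3.80 × 10^-4 / 8.33 × 10^-8 = 4.56 × 10^3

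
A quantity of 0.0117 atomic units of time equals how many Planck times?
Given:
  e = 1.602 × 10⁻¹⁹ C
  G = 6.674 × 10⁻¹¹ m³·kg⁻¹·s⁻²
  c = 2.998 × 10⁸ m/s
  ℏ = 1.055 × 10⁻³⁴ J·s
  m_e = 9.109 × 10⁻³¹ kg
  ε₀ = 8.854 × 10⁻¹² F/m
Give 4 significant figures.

atomic unit of time: τ_au = (4πε₀)²ℏ³/(m_e e⁴) = 2.423 × 10⁻¹⁷ s
Planck time: t_P = √(ℏG/c⁵) = 5.392 × 10⁻⁴⁴ s
0.0117 × 2.423 × 10⁻¹⁷ / 5.392 × 10⁻⁴⁴ = 5.258 × 10²⁴

5.258 × 10²⁴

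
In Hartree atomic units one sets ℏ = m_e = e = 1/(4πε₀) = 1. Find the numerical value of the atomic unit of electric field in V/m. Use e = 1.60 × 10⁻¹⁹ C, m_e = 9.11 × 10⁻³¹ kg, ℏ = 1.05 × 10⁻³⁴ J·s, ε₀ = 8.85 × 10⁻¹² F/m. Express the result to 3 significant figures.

5.20 × 10¹¹ V/m

E_au = E_h/(e a₀) = m_e²e⁵/((4πε₀)³ℏ⁴)
E_h = 4.38 × 10⁻¹⁸ J
a₀ = 5.26 × 10⁻¹¹ m
E_h/(e·a₀) = 5.20 × 10¹¹ V/m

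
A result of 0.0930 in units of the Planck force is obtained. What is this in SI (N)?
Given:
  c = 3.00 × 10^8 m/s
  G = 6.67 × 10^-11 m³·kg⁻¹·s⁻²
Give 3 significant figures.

One Planck force: F_P = c⁴/G = 1.21 × 10^44 N.
0.0930 × 1.21 × 10^44 N = 1.13 × 10^43 N

1.13 × 10^43 N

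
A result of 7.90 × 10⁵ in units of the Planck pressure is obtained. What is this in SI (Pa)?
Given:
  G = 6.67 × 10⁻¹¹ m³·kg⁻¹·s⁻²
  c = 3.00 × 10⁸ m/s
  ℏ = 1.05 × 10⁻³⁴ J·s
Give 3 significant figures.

3.70 × 10¹¹⁹ Pa

One Planck pressure: p_P = c⁷/(ℏG²) = 4.68 × 10¹¹³ Pa.
7.90 × 10⁵ × 4.68 × 10¹¹³ Pa = 3.70 × 10¹¹⁹ Pa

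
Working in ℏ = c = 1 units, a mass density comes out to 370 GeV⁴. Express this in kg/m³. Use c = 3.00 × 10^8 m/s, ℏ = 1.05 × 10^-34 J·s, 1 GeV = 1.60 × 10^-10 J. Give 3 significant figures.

Mass density is [E]/(c²[L]³) = [E]⁴/(ℏ³c⁵).
1 GeV⁴ → 1/(ℏ³c⁵) × (1 GeV in J)⁴ = 2.33 × 10^20 kg/m³.
Result: 370 × 2.33 × 10^20 = 8.62 × 10^22 kg/m³.

8.62 × 10^22 kg/m³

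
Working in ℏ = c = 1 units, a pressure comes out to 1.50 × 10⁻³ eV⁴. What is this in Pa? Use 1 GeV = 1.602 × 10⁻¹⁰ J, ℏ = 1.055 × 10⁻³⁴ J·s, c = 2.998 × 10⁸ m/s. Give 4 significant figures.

0.03122 Pa

Pressure is [E]/[L]³ = [E]⁴/(ℏc)³.
1 GeV⁴ → 1/(ℏc)³ × (1 GeV in J)⁴ = 2.082 × 10³⁷ Pa.
Convert the energy scale: 1.50 × 10⁻³ eV⁴ = 1.50 × 10⁻³⁹ GeV⁴.
Result: 1.50 × 10⁻³⁹ × 2.082 × 10³⁷ = 0.03122 Pa.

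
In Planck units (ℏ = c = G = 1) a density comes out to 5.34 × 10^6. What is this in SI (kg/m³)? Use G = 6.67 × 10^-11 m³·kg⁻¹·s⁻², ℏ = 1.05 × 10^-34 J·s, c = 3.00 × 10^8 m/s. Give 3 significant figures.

One Planck density: ρ_P = c⁵/(ℏG²) = 5.20 × 10^96 kg/m³.
5.34 × 10^6 × 5.20 × 10^96 kg/m³ = 2.78 × 10^103 kg/m³

2.78 × 10^103 kg/m³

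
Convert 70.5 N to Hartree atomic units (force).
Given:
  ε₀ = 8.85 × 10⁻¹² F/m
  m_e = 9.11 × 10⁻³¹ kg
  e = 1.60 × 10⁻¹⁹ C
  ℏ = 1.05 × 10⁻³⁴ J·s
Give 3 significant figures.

atomic unit of force: F_au = E_h/a₀ = m_e²e⁶/((4πε₀)³ℏ⁴) = 8.33 × 10⁻⁸ N.
70.5 / 8.33 × 10⁻⁸ = 8.47 × 10⁸

8.47 × 10⁸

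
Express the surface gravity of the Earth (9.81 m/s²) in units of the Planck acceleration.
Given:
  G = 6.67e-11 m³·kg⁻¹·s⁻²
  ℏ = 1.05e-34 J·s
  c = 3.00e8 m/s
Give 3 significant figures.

Planck acceleration: a_P = √(c⁷/(ℏG)) = 5.59e51 m/s².
9.81 / 5.59e51 = 1.76e-51

1.76e-51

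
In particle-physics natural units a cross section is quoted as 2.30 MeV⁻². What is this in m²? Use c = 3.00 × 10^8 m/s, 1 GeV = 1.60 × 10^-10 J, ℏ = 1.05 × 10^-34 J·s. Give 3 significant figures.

8.91 × 10^-26 m²

Area is [L]² = [E]⁻²·(ℏc)²; restore (ℏc)².
1 GeV⁻² → (ℏc)² × (1 GeV in J)⁻² = 3.88 × 10^-32 m².
Convert the energy scale: 2.30 MeV⁻² = 2.30 × 10^6 GeV⁻².
Result: 2.30 × 10^6 × 3.88 × 10^-32 = 8.91 × 10^-26 m².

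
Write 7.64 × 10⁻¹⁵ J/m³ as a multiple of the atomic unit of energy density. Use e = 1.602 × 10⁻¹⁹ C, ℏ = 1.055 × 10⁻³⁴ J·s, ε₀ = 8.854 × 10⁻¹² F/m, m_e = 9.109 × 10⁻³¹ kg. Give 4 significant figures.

2.608 × 10⁻²⁸

atomic unit of energy density: u_au = E_h/a₀³ = m_e⁴e¹⁰/((4πε₀)⁵ℏ⁸) = 2.929 × 10¹³ J/m³.
7.64 × 10⁻¹⁵ / 2.929 × 10¹³ = 2.608 × 10⁻²⁸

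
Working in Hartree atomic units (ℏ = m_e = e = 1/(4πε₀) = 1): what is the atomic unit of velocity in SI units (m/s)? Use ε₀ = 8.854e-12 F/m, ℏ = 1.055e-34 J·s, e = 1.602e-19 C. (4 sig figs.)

Dimensional analysis gives v_au = e²/(4πε₀ℏ).
  = 2.566e-38 / 1.174e-44
  = 2.186e6 m/s

2.186e6 m/s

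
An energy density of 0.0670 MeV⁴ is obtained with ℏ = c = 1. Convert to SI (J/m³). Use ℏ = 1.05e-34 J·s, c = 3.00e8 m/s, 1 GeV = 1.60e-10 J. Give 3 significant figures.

1.40e24 J/m³

[E]/[L]³ = [E]⁴/(ℏc)³; restore (ℏc)⁻³.
1 GeV⁴ → 1/(ℏc)³ × (1 GeV in J)⁴ = 2.10e37 J/m³.
Convert the energy scale: 0.0670 MeV⁴ = 6.70e-14 GeV⁴.
Result: 6.70e-14 × 2.10e37 = 1.40e24 J/m³.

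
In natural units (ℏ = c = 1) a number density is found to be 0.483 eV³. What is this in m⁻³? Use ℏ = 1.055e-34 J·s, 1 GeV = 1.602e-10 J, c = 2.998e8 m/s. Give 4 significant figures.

Number density is [L]⁻³ = [E]³/(ℏc)³.
1 GeV³ → 1/(ℏc)³ × (1 GeV in J)³ = 1.299e47 m⁻³.
Convert the energy scale: 0.483 eV³ = 4.83e-28 GeV³.
Result: 4.83e-28 × 1.299e47 = 6.276e19 m⁻³.

6.276e19 m⁻³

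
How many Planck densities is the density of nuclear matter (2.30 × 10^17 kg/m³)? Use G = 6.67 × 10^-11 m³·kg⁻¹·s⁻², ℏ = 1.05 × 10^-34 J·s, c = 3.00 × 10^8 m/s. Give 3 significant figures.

4.42 × 10^-80

Planck density: ρ_P = c⁵/(ℏG²) = 5.20 × 10^96 kg/m³.
2.30 × 10^17 / 5.20 × 10^96 = 4.42 × 10^-80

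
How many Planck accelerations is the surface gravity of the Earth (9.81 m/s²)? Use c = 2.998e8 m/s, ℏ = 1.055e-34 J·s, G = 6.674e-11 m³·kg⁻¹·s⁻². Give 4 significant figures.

1.764e-51

Planck acceleration: a_P = √(c⁷/(ℏG)) = 5.560e51 m/s².
9.81 / 5.560e51 = 1.764e-51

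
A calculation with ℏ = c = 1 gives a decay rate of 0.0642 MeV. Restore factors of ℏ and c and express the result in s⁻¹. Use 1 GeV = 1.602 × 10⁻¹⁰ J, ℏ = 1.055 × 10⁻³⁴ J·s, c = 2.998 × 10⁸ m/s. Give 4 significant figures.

9.749 × 10¹⁹ s⁻¹

A rate is [E]/ℏ; divide by ℏ.
1 GeV → 1/ℏ × (1 GeV in J) = 1.518 × 10²⁴ s⁻¹.
Convert the energy scale: 0.0642 MeV = 6.42 × 10⁻⁵ GeV.
Result: 6.42 × 10⁻⁵ × 1.518 × 10²⁴ = 9.749 × 10¹⁹ s⁻¹.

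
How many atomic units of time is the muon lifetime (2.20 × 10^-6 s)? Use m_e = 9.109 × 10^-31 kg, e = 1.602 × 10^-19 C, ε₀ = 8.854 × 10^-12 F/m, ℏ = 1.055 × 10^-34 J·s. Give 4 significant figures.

atomic unit of time: τ_au = (4πε₀)²ℏ³/(m_e e⁴) = 2.423 × 10^-17 s.
2.20 × 10^-6 / 2.423 × 10^-17 = 9.080 × 10^10

9.080 × 10^10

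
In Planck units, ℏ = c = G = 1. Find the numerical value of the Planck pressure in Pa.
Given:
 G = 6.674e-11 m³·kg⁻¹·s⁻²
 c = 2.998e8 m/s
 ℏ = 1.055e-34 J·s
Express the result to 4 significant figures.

The unique combination of the constants set to 1 with dimensions of pressure is p_P = c⁷/(ℏG²).
  = 2.177e59 / 4.699e-55
  = 4.632e113 Pa

4.632e113 Pa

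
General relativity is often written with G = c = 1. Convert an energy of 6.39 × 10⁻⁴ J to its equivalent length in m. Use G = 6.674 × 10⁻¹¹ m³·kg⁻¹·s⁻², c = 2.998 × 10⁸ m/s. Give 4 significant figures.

Energy → length via G/c⁴.
6.39 × 10⁻⁴ J × (G/c⁴) = 5.279 × 10⁻⁴⁸ m

5.279 × 10⁻⁴⁸ m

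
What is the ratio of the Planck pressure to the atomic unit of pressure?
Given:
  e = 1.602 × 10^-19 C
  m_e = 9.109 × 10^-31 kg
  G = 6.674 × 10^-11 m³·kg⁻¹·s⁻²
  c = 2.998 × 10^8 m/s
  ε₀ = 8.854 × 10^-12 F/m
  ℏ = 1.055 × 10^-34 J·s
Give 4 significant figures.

1.581 × 10^100

Planck pressure: p_P = c⁷/(ℏG²) = 4.632 × 10^113 Pa
atomic unit of pressure: P_au = E_h/a₀³ = m_e⁴e¹⁰/((4πε₀)⁵ℏ⁸) = 2.929 × 10^13 Pa
ratio = 4.632 × 10^113 / 2.929 × 10^13 = 1.581 × 10^100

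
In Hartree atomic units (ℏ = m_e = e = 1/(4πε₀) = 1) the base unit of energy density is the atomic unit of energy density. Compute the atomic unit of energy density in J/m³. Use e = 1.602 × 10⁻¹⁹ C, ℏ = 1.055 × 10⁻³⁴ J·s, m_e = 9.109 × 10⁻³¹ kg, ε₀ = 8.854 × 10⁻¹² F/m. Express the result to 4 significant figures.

u_au = E_h/a₀³ = m_e⁴e¹⁰/((4πε₀)⁵ℏ⁸)
E_h = 4.354 × 10⁻¹⁸ J
a₀ = 5.297 × 10⁻¹¹ m
E_h/a₀³ = 2.929 × 10¹³ J/m³

2.929 × 10¹³ J/m³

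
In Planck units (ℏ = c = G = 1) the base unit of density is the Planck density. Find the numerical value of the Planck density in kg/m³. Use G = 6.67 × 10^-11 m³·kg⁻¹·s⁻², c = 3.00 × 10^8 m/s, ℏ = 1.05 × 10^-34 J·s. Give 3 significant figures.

5.20 × 10^96 kg/m³

ρ_P = c⁵/(ℏG²)
  = 2.43 × 10^42 / 4.67 × 10^-55
  = 5.20 × 10^96 kg/m³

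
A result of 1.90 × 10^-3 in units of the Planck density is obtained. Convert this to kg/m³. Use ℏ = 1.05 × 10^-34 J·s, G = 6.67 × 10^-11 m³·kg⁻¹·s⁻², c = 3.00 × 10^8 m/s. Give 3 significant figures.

9.88 × 10^93 kg/m³

One Planck density: ρ_P = c⁵/(ℏG²) = 5.20 × 10^96 kg/m³.
1.90 × 10^-3 × 5.20 × 10^96 kg/m³ = 9.88 × 10^93 kg/m³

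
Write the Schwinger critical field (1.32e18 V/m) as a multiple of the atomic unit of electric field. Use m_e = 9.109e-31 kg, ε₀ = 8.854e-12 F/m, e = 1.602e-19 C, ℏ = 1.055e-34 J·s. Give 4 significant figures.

atomic unit of electric field: E_au = E_h/(e a₀) = m_e²e⁵/((4πε₀)³ℏ⁴) = 5.131e11 V/m.
1.32e18 / 5.131e11 = 2.573e6

2.573e6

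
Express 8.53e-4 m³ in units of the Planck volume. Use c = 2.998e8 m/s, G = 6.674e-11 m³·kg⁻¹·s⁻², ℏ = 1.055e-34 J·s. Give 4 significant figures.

2.019e101

Planck volume: V_P = (ℏG/c³)^(3/2) = 4.224e-105 m³.
8.53e-4 / 4.224e-105 = 2.019e101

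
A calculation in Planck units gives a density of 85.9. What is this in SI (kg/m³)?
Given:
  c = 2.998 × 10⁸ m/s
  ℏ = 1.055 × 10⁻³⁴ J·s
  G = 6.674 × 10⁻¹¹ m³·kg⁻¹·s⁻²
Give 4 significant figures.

One Planck density: ρ_P = c⁵/(ℏG²) = 5.154 × 10⁹⁶ kg/m³.
85.9 × 5.154 × 10⁹⁶ kg/m³ = 4.427 × 10⁹⁸ kg/m³

4.427 × 10⁹⁸ kg/m³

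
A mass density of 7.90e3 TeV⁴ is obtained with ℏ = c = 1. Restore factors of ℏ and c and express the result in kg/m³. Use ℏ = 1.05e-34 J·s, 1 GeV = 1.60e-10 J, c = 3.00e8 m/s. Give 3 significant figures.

1.84e36 kg/m³

Mass density is [E]/(c²[L]³) = [E]⁴/(ℏ³c⁵).
1 GeV⁴ → 1/(ℏ³c⁵) × (1 GeV in J)⁴ = 2.33e20 kg/m³.
Convert the energy scale: 7.90e3 TeV⁴ = 7.90e15 GeV⁴.
Result: 7.90e15 × 2.33e20 = 1.84e36 kg/m³.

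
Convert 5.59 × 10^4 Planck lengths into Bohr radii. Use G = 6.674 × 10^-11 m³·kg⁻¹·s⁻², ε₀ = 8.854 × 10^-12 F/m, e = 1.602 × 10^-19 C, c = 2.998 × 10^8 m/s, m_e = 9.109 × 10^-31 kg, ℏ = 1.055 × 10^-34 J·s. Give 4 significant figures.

1.706 × 10^-20

Planck length: ℓ_P = √(ℏG/c³) = 1.616 × 10^-35 m
Bohr radius: a₀ = 4πε₀ℏ²/(m_e e²) = 5.297 × 10^-11 m
5.59 × 10^4 × 1.616 × 10^-35 / 5.297 × 10^-11 = 1.706 × 10^-20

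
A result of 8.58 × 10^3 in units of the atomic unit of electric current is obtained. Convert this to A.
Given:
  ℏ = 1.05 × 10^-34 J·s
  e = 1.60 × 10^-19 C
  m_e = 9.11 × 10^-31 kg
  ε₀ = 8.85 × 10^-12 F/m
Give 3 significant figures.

57.2 A

One atomic unit of electric current: I_au = e E_h/ℏ = m_e e⁵/((4πε₀)²ℏ³) = 6.67 × 10^-3 A.
8.58 × 10^3 × 6.67 × 10^-3 A = 57.2 A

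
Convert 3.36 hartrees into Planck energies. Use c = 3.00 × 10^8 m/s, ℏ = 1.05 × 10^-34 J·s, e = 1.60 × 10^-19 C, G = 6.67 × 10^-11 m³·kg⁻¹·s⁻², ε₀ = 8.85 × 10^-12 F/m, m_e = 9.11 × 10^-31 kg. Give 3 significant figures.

7.52 × 10^-27

hartree: E_h = m_e e⁴/(4πε₀ℏ)² = 4.38 × 10^-18 J
Planck energy: E_P = √(ℏc⁵/G) = 1.96 × 10^9 J
3.36 × 4.38 × 10^-18 / 1.96 × 10^9 = 7.52 × 10^-27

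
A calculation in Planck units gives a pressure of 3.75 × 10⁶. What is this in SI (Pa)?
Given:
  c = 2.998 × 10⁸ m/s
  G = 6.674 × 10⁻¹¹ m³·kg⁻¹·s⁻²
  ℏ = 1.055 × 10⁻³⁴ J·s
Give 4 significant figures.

One Planck pressure: p_P = c⁷/(ℏG²) = 4.632 × 10¹¹³ Pa.
3.75 × 10⁶ × 4.632 × 10¹¹³ Pa = 1.737 × 10¹²⁰ Pa

1.737 × 10¹²⁰ Pa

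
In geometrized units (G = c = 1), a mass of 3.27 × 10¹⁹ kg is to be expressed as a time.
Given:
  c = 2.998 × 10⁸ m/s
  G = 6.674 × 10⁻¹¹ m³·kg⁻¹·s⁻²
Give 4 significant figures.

8.099 × 10⁻¹⁷ s

Mass → time via G/c³.
3.27 × 10¹⁹ kg × (G/c³) = 8.099 × 10⁻¹⁷ s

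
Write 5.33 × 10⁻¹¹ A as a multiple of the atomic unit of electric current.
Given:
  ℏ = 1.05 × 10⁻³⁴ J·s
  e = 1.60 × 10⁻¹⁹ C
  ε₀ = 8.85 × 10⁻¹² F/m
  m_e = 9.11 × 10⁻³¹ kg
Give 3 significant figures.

7.99 × 10⁻⁹

atomic unit of electric current: I_au = e E_h/ℏ = m_e e⁵/((4πε₀)²ℏ³) = 6.67 × 10⁻³ A.
5.33 × 10⁻¹¹ / 6.67 × 10⁻³ = 7.99 × 10⁻⁹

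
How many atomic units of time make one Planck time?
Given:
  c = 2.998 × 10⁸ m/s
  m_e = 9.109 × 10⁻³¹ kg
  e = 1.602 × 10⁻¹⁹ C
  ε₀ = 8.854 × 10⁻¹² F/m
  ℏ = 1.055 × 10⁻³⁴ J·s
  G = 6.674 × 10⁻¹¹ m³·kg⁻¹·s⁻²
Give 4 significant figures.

Planck time: t_P = √(ℏG/c⁵) = 5.392 × 10⁻⁴⁴ s
atomic unit of time: τ_au = (4πε₀)²ℏ³/(m_e e⁴) = 2.423 × 10⁻¹⁷ s
ratio = 5.392 × 10⁻⁴⁴ / 2.423 × 10⁻¹⁷ = 2.225 × 10⁻²⁷

2.225 × 10⁻²⁷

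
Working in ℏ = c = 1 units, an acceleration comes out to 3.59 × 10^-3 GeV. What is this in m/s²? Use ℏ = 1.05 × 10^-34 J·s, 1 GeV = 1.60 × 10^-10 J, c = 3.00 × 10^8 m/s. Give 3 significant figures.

Acceleration is [L]/[T]² = c·[E]/ℏ.
1 GeV → c/ℏ × (1 GeV in J) = 4.57 × 10^32 m/s².
Result: 3.59 × 10^-3 × 4.57 × 10^32 = 1.64 × 10^30 m/s².

1.64 × 10^30 m/s²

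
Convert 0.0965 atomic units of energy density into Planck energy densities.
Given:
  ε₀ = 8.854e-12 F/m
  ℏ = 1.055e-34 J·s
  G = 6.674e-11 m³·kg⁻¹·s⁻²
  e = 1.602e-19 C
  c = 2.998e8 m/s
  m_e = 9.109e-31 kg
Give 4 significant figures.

6.102e-102

atomic unit of energy density: u_au = E_h/a₀³ = m_e⁴e¹⁰/((4πε₀)⁵ℏ⁸) = 2.929e13 J/m³
Planck energy density: u_P = c⁷/(ℏG²) = 4.632e113 J/m³
0.0965 × 2.929e13 / 4.632e113 = 6.102e-102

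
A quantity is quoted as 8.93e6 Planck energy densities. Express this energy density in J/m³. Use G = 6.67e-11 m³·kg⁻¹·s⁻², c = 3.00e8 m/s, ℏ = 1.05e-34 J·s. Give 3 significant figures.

One Planck energy density: u_P = c⁷/(ℏG²) = 4.68e113 J/m³.
8.93e6 × 4.68e113 J/m³ = 4.18e120 J/m³

4.18e120 J/m³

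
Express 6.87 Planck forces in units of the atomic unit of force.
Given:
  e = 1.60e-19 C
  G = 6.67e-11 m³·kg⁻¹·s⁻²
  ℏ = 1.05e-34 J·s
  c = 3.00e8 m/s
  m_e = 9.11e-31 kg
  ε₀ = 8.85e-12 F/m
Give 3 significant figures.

Planck force: F_P = c⁴/G = 1.21e44 N
atomic unit of force: F_au = E_h/a₀ = m_e²e⁶/((4πε₀)³ℏ⁴) = 8.33e-8 N
6.87 × 1.21e44 / 8.33e-8 = 1.00e52

1.00e52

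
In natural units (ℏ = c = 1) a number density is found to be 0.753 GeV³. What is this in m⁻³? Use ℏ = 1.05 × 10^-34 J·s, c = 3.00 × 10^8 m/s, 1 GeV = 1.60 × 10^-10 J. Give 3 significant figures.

9.87 × 10^46 m⁻³

Number density is [L]⁻³ = [E]³/(ℏc)³.
1 GeV³ → 1/(ℏc)³ × (1 GeV in J)³ = 1.31 × 10^47 m⁻³.
Result: 0.753 × 1.31 × 10^47 = 9.87 × 10^46 m⁻³.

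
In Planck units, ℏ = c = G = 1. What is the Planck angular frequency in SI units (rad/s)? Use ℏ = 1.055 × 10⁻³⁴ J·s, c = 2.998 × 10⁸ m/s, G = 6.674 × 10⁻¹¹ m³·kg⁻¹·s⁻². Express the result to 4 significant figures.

Dimensional analysis gives ω_P = √(c⁵/(ℏG)).
  = √(3.440 × 10⁸⁶)
  = 1.855 × 10⁴³ rad/s

1.855 × 10⁴³ rad/s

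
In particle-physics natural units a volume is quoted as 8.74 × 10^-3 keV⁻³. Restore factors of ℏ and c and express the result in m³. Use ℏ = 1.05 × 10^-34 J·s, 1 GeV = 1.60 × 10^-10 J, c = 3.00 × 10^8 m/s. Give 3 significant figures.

Volume is [L]³ = [E]⁻³·(ℏc)³.
1 GeV⁻³ → (ℏc)³ × (1 GeV in J)⁻³ = 7.63 × 10^-48 m³.
Convert the energy scale: 8.74 × 10^-3 keV⁻³ = 8.74 × 10^15 GeV⁻³.
Result: 8.74 × 10^15 × 7.63 × 10^-48 = 6.67 × 10^-32 m³.

6.67 × 10^-32 m³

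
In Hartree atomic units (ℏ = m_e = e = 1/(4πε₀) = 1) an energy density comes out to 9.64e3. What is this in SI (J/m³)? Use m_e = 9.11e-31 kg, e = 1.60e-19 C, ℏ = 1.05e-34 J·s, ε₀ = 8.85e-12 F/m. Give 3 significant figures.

2.90e17 J/m³

One atomic unit of energy density: u_au = E_h/a₀³ = m_e⁴e¹⁰/((4πε₀)⁵ℏ⁸) = 3.01e13 J/m³.
9.64e3 × 3.01e13 J/m³ = 2.90e17 J/m³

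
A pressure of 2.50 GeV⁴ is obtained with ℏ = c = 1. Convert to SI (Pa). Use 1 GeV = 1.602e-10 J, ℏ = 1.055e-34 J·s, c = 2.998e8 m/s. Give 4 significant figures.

Pressure is [E]/[L]³ = [E]⁴/(ℏc)³.
1 GeV⁴ → 1/(ℏc)³ × (1 GeV in J)⁴ = 2.082e37 Pa.
Result: 2.50 × 2.082e37 = 5.204e37 Pa.

5.204e37 Pa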